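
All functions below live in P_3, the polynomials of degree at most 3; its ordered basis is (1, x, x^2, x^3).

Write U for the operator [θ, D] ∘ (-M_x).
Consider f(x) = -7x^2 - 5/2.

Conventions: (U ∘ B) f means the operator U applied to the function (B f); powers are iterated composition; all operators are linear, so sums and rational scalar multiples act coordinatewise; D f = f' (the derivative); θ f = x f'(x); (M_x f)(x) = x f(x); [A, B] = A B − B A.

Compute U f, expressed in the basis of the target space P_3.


the result is g(x) = -21x^2 - 5/2

M_x f = -7x^3 - (5/2)x
(-M_x) f = 7x^3 + (5/2)x
D (-M_x) f = 21x^2 + 5/2
θ D (-M_x) f = 42x^2
θ (-M_x) f = 21x^3 + (5/2)x
D θ (-M_x) f = 63x^2 + 5/2
[θ, D] (-M_x) f = -21x^2 - 5/2


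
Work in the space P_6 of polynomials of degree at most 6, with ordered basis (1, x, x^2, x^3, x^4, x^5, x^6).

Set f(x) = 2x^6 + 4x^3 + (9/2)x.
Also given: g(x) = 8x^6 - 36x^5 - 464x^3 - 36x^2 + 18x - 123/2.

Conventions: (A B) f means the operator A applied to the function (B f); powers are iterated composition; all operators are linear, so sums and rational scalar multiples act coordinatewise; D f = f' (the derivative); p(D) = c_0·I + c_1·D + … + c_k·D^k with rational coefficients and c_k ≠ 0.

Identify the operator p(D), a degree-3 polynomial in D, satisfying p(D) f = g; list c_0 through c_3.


D^0 f = 2x^6 + 4x^3 + (9/2)x
D^1 f = 12x^5 + 12x^2 + 9/2
D^2 f = 60x^4 + 24x
D^3 f = 240x^3 + 24
matching coefficients of g against c_0 f + c_1 Df + … from the top degree down determines the c_i
solution: c_0 = 4, c_1 = -3, c_2 = 0, c_3 = -2

p(D) = 4·I − 3·D − 2·D^3, i.e. c_0 = 4, c_1 = -3, c_2 = 0, c_3 = -2


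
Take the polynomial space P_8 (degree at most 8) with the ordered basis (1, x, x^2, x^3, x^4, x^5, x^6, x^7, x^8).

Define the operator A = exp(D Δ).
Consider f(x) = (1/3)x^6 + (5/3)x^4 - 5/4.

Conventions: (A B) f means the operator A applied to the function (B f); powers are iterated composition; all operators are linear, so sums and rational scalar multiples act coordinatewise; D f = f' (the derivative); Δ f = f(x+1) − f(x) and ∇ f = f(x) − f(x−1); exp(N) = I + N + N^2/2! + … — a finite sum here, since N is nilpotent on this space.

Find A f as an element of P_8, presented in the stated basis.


order-1 term: 10x^4 + 20x^3 + 40x^2 + 30x + 26/3
order-2 term: 60x^2 + 120x + 90
order-3 term: 40
the series for exp(D Δ) f terminates at order 3
exp(D Δ) f = (1/3)x^6 + (35/3)x^4 + 20x^3 + 100x^2 + 150x + 1649/12

g(x) = (1/3)x^6 + (35/3)x^4 + 20x^3 + 100x^2 + 150x + 1649/12


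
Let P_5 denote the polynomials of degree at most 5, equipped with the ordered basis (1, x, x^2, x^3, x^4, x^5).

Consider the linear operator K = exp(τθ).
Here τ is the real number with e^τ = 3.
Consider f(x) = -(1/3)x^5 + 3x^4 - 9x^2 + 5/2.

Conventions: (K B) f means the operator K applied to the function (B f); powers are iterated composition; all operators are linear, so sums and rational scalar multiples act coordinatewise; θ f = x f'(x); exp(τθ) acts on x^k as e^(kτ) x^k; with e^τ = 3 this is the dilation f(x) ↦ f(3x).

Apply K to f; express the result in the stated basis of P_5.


exp(τθ) x^k = e^(kτ) x^k; with e^τ = 3 this sends x^k to 3^k x^k
x^2 ↦ 9 x^2
x^4 ↦ 81 x^4
x^5 ↦ 243 x^5
applying this coordinatewise to f: exp(τθ) f = -81x^5 + 243x^4 - 81x^2 + 5/2

g(x) = -81x^5 + 243x^4 - 81x^2 + 5/2


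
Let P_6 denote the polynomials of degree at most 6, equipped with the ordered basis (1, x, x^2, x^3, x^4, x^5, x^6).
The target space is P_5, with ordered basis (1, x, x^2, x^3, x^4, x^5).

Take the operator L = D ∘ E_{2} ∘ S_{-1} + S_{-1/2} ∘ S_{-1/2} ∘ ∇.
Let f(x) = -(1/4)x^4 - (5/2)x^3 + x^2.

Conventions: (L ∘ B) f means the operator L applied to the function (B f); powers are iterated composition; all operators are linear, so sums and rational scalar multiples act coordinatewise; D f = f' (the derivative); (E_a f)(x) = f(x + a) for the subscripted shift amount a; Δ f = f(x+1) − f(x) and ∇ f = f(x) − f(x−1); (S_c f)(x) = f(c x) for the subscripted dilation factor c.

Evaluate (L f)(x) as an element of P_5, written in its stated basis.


g(x) = -(65/64)x^3 + (9/8)x^2 + (177/8)x + 91/4

S_{-1} f = -(1/4)x^4 + (5/2)x^3 + x^2
E_{2} S_{-1} f = -(1/4)x^4 + (1/2)x^3 + 10x^2 + 26x + 20
D E_{2} S_{-1} f = -x^3 + (3/2)x^2 + 20x + 26
∇ f = -x^3 - 6x^2 + (17/2)x - 13/4
S_{-1/2} ∇ f = (1/8)x^3 - (3/2)x^2 - (17/4)x - 13/4
S_{-1/2} S_{-1/2} ∇ f = -(1/64)x^3 - (3/8)x^2 + (17/8)x - 13/4
(D ∘ E_{2} ∘ S_{-1} + S_{-1/2} ∘ S_{-1/2} ∘ ∇) f = -(65/64)x^3 + (9/8)x^2 + (177/8)x + 91/4


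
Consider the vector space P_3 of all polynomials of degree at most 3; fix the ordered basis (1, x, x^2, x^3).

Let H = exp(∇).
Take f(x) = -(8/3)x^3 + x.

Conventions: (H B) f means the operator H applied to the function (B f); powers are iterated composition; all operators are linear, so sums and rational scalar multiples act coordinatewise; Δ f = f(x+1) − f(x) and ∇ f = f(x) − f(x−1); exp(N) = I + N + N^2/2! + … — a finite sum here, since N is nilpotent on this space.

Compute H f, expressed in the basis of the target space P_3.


the image equals g(x) = -(8/3)x^3 - 8x^2 + x + 11/3

order-1 term: -8x^2 + 8x - 5/3
order-2 term: -8x + 8
order-3 term: -8/3
the series for exp(∇) f terminates at order 3
exp(∇) f = -(8/3)x^3 - 8x^2 + x + 11/3


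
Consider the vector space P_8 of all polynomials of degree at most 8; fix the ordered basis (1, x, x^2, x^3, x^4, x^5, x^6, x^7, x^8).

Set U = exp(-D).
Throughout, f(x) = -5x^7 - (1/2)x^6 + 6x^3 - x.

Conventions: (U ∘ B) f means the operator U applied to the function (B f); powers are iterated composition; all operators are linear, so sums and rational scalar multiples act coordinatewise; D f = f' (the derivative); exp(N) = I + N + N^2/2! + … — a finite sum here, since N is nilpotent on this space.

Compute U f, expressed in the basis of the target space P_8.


the result is g(x) = -5x^7 + (69/2)x^6 - 102x^5 + (335/2)x^4 - 159x^3 + (159/2)x^2 - 15x - 1/2

order-1 term: 35x^6 + 3x^5 - 18x^2 + 1
order-2 term: -105x^5 - (15/2)x^4 + 18x
order-3 term: 175x^4 + 10x^3 - 6
order-4 term: -175x^3 - (15/2)x^2
order-5 term: 105x^2 + 3x
order-6 term: -35x - 1/2
order-7 term: 5
the series for exp(-D) f terminates at order 7
exp(-D) f = -5x^7 + (69/2)x^6 - 102x^5 + (335/2)x^4 - 159x^3 + (159/2)x^2 - 15x - 1/2


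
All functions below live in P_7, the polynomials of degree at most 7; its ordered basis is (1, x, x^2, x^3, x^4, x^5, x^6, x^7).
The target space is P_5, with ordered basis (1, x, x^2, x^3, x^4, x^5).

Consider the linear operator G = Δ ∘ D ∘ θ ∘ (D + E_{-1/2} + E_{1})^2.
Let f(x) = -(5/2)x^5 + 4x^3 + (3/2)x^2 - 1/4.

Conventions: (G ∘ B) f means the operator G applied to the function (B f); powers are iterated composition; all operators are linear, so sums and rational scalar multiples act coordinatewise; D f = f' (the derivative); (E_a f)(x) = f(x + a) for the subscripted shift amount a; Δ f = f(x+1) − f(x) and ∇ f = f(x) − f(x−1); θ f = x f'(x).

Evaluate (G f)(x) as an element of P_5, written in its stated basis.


D f = -(25/2)x^4 + 12x^2 + 3x
E_{-1/2} f = -(5/2)x^5 + (25/4)x^4 - (9/4)x^3 - (11/8)x^2 + (23/32)x - 19/64
E_{1} f = -(5/2)x^5 - (25/2)x^4 - 21x^3 - (23/2)x^2 + (5/2)x + 11/4
(D + E_{-1/2} + E_{1}) f = -5x^5 - (75/4)x^4 - (93/4)x^3 - (7/8)x^2 + (199/32)x + 157/64
D (D + E_{-1/2} + E_{1}) f = -25x^4 - 75x^3 - (279/4)x^2 - (7/4)x + 199/32
E_{-1/2} (D + E_{-1/2} + E_{1}) f = -5x^5 - (25/4)x^4 + (7/4)x^3 + (97/8)x^2 - (81/32)x + 65/64
E_{1} (D + E_{-1/2} + E_{1}) f = -5x^5 - (175/4)x^4 - (593/4)x^3 - (1865/8)x^2 - (5289/32)x - 2509/64
(D + E_{-1/2} + E_{1}) (D + E_{-1/2} + E_{1}) f = -10x^5 - 75x^4 - (443/2)x^3 - (1163/4)x^2 - (2713/16)x - 1023/32
θ (D + E_{-1/2} + E_{1})^2 f = -50x^5 - 300x^4 - (1329/2)x^3 - (1163/2)x^2 - (2713/16)x
D θ (D + E_{-1/2} + E_{1})^2 f = -250x^4 - 1200x^3 - (3987/2)x^2 - 1163x - 2713/16
Δ D θ (D + E_{-1/2} + E_{1})^2 f = -1000x^3 - 5100x^2 - 8587x - 9213/2

the result is g(x) = -1000x^3 - 5100x^2 - 8587x - 9213/2


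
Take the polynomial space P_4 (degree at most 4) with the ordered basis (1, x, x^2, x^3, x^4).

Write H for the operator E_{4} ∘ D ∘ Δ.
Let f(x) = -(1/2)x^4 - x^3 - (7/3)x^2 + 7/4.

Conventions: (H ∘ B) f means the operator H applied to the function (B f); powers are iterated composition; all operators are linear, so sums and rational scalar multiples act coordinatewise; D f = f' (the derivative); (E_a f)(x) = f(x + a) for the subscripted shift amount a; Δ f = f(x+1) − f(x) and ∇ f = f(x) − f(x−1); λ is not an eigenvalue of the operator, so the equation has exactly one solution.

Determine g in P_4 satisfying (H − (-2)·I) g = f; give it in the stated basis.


write g with unknown coordinates in the stated basis and equate coefficients in (H − (-2)·I) g = f
solving from the highest basis element down gives g = -(1/4)x^4 - (1/2)x^3 + (1/3)x^2 + 15x + 907/24
check: H g = -3x^2 - 30x - 443/6
so H g − (-2)·g = -(1/2)x^4 - x^3 - (7/3)x^2 + 7/4 = f ✓

g(x) = -(1/4)x^4 - (1/2)x^3 + (1/3)x^2 + 15x + 907/24


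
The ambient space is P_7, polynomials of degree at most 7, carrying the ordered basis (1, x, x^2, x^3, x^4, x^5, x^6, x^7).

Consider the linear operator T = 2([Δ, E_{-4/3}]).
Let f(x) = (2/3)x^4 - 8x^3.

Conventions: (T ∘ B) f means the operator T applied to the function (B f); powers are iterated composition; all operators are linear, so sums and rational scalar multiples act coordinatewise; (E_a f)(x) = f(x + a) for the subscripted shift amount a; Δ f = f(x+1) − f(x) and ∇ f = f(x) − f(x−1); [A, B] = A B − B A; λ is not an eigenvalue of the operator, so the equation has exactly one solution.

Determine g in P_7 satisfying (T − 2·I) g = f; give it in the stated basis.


the image equals g(x) = -(1/3)x^4 + 4x^3

write g with unknown coordinates in the stated basis and equate coefficients in (T − 2·I) g = f
solving from the highest basis element down gives g = -(1/3)x^4 + 4x^3
check: T g = 0
so T g − 2·g = (2/3)x^4 - 8x^3 = f ✓


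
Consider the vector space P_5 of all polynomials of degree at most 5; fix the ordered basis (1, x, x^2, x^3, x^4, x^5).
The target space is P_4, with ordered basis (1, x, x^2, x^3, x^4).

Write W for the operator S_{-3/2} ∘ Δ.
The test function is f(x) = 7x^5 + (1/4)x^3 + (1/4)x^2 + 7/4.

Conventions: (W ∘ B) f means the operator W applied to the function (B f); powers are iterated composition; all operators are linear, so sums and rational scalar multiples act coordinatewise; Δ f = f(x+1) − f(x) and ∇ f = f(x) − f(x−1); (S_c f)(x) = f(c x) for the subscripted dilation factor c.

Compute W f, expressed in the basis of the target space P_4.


g(x) = (2835/16)x^4 - (945/4)x^3 + (2547/16)x^2 - (435/8)x + 15/2

Δ f = 35x^4 + 70x^3 + (283/4)x^2 + (145/4)x + 15/2
S_{-3/2} Δ f = (2835/16)x^4 - (945/4)x^3 + (2547/16)x^2 - (435/8)x + 15/2


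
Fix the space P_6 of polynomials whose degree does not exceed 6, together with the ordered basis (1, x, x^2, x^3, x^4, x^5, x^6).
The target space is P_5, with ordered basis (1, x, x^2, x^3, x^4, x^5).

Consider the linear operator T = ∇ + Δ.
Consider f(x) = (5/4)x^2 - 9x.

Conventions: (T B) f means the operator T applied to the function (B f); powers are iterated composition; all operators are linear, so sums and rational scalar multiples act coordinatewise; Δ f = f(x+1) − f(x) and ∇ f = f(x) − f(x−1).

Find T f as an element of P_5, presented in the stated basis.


∇ f = (5/2)x - 41/4
Δ f = (5/2)x - 31/4
(∇ + Δ) f = 5x - 18

g(x) = 5x - 18


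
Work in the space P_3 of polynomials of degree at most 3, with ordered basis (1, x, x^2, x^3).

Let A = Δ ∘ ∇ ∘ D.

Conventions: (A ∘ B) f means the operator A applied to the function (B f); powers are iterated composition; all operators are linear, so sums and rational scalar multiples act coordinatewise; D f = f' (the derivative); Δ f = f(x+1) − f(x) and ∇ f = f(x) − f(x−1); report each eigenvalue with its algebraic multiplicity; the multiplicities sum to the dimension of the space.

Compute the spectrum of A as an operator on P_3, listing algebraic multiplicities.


λ = 0 (multiplicity 4)

image of 1: 0
image of x: 0
image of x^2: 0
image of x^3: 6
the matrix is upper triangular; its diagonal is (0, 0, 0, 0)
for a triangular matrix the eigenvalues are the diagonal entries, with algebraic multiplicity their repetition count


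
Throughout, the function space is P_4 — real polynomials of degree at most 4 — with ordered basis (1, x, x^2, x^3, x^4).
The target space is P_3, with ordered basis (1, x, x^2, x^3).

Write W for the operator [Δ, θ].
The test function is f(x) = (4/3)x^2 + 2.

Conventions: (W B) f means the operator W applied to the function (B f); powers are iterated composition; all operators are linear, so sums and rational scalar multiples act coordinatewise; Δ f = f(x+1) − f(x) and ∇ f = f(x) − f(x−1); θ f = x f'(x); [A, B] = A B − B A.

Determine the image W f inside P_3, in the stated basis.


the result is g(x) = (8/3)x + 8/3

θ f = (8/3)x^2
Δ θ f = (16/3)x + 8/3
Δ f = (8/3)x + 4/3
θ Δ f = (8/3)x
[Δ, θ] f = (8/3)x + 8/3


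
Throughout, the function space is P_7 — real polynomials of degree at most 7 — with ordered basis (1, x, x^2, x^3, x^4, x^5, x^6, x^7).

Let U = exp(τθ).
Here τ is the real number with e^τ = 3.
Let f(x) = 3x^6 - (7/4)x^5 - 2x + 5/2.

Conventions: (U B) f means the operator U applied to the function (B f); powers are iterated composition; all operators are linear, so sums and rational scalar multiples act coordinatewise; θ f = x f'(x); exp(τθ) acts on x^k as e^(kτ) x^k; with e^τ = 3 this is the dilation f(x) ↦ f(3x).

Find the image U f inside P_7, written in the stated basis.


exp(τθ) x^k = e^(kτ) x^k; with e^τ = 3 this sends x^k to 3^k x^k
x ↦ 3 x
x^5 ↦ 243 x^5
x^6 ↦ 729 x^6
applying this coordinatewise to f: exp(τθ) f = 2187x^6 - (1701/4)x^5 - 6x + 5/2

g(x) = 2187x^6 - (1701/4)x^5 - 6x + 5/2


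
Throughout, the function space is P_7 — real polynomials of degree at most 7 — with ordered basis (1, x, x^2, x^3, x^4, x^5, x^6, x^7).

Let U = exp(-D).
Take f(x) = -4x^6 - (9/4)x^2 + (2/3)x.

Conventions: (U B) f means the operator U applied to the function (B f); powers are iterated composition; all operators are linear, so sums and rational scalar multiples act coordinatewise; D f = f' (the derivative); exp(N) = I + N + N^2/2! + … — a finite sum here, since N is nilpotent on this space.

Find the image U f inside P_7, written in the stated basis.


order-1 term: 24x^5 + (9/2)x - 2/3
order-2 term: -60x^4 - 9/4
order-3 term: 80x^3
order-4 term: -60x^2
order-5 term: 24x
order-6 term: -4
the series for exp(-D) f terminates at order 6
exp(-D) f = -4x^6 + 24x^5 - 60x^4 + 80x^3 - (249/4)x^2 + (175/6)x - 83/12

g(x) = -4x^6 + 24x^5 - 60x^4 + 80x^3 - (249/4)x^2 + (175/6)x - 83/12


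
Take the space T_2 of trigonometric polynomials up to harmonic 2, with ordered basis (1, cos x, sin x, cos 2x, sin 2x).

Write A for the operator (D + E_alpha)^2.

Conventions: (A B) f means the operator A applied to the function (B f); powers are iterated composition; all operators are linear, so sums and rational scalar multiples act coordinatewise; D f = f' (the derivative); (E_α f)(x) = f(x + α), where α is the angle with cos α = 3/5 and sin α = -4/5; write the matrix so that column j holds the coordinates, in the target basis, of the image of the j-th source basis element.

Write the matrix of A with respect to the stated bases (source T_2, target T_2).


image of 1: 1
image of cos x: (8/25)cos x - (6/25)sin x
image of sin x: (6/25)cos x + (8/25)sin x
image of cos 2x: -(627/625)cos 2x + (364/625)sin 2x
image of sin 2x: -(364/625)cos 2x - (627/625)sin 2x
each image's coordinates form column j of the matrix

the matrix is [[1, 0, 0, 0, 0]; [0, 8/25, 6/25, 0, 0]; [0, -6/25, 8/25, 0, 0]; [0, 0, 0, -627/625, -364/625]; [0, 0, 0, 364/625, -627/625]] (rows listed top to bottom)


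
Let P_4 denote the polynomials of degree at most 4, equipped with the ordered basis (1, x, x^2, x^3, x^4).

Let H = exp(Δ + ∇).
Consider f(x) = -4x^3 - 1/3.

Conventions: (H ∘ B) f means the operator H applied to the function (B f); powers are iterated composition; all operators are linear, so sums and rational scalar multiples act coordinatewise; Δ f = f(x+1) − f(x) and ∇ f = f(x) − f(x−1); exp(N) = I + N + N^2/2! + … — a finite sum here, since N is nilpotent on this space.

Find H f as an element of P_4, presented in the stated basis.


the image equals g(x) = -4x^3 - 24x^2 - 48x - 121/3

order-1 term: -24x^2 - 8
order-2 term: -48x
order-3 term: -32
the series for exp(Δ + ∇) f terminates at order 3
exp(Δ + ∇) f = -4x^3 - 24x^2 - 48x - 121/3


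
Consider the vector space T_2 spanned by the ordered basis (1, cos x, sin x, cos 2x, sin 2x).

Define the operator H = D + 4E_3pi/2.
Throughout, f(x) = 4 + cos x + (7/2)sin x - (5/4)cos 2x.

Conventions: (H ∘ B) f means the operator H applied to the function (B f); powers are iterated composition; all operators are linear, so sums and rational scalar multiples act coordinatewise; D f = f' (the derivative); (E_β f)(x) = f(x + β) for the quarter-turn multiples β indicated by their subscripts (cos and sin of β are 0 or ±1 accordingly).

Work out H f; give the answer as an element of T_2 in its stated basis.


g(x) = 16 - (21/2)cos x + 3sin x + 5cos 2x + (5/2)sin 2x

D f = (7/2)cos x - sin x + (5/2)sin 2x
E_3pi/2 f = 4 - (7/2)cos x + sin x + (5/4)cos 2x
(4E_3pi/2) f = 16 - 14cos x + 4sin x + 5cos 2x
(D + 4E_3pi/2) f = 16 - (21/2)cos x + 3sin x + 5cos 2x + (5/2)sin 2x


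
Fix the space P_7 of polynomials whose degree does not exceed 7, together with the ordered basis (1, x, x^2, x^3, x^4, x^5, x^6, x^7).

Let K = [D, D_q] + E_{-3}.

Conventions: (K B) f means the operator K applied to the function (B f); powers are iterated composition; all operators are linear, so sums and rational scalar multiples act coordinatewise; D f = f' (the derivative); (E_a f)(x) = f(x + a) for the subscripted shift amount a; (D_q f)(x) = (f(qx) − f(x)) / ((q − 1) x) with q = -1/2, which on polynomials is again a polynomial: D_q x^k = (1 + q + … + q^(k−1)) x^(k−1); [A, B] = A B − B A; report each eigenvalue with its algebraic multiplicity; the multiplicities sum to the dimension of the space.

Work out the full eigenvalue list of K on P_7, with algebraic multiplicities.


λ = 1 (multiplicity 8)

image of 1: 1
image of x: x - 3
image of x^2: x^2 - 6x + 15/2
image of x^3: x^3 - 9x^2 + 27x - 27
image of x^4: x^4 - 12x^3 + (423/8)x^2 - 108x + 81
image of x^5: x^5 - 15x^4 + (717/8)x^3 - 270x^2 + 405x - 243
image of x^6: x^6 - 18x^5 + (4293/32)x^4 - 540x^3 + 1215x^2 - 1458x + 729
image of x^7: x^7 - 21x^6 + (3015/16)x^5 - 945x^4 + 2835x^3 - 5103x^2 + 5103x - 2187
the matrix is upper triangular; its diagonal is (1, 1, 1, 1, 1, 1, 1, 1)
for a triangular matrix the eigenvalues are the diagonal entries, with algebraic multiplicity their repetition count


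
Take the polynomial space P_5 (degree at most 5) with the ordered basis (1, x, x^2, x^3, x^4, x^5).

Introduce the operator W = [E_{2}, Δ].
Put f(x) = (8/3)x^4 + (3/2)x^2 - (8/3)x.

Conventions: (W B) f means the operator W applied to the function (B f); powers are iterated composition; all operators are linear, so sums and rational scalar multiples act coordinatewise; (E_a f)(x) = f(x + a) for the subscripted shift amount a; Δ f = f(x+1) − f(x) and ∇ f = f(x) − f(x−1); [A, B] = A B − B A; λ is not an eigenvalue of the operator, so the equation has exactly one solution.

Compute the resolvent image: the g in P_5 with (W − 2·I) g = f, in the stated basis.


write g with unknown coordinates in the stated basis and equate coefficients in (W − 2·I) g = f
solving from the highest basis element down gives g = -(4/3)x^4 - (3/4)x^2 + (4/3)x
check: W g = 0
so W g − 2·g = (8/3)x^4 + (3/2)x^2 - (8/3)x = f ✓

the result is g(x) = -(4/3)x^4 - (3/4)x^2 + (4/3)x


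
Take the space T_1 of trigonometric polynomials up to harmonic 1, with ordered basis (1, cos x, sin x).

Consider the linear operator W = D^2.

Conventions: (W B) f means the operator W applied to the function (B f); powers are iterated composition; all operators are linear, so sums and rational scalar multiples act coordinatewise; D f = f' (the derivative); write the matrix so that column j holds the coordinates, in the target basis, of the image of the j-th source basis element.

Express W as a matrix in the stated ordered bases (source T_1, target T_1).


image of 1: 0
image of cos x: -cos x
image of sin x: -sin x
each image's coordinates form column j of the matrix

the matrix is [[0, 0, 0]; [0, -1, 0]; [0, 0, -1]] (rows listed top to bottom)


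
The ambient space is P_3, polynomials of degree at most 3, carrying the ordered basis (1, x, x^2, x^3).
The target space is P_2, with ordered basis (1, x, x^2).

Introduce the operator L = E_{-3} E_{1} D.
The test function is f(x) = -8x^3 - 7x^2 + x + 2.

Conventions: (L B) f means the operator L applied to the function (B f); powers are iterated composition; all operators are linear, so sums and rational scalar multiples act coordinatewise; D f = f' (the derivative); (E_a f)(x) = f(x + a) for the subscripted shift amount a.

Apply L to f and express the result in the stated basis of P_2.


D f = -24x^2 - 14x + 1
E_{1} D f = -24x^2 - 62x - 37
E_{-3} E_{1} D f = -24x^2 + 82x - 67

the image equals g(x) = -24x^2 + 82x - 67


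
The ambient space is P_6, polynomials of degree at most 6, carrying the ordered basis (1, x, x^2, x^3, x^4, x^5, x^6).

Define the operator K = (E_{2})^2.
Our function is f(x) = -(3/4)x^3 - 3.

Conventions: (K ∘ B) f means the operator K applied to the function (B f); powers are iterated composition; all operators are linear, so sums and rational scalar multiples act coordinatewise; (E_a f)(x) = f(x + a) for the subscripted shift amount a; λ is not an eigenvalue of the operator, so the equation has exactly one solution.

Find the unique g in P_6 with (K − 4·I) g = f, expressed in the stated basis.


write g with unknown coordinates in the stated basis and equate coefficients in (K − 4·I) g = f
solving from the highest basis element down gives g = (1/4)x^3 + x^2 + (20/3)x + 185/9
check: K g = (1/4)x^3 + 4x^2 + (80/3)x + 713/9
so K g − 4·g = -(3/4)x^3 - 3 = f ✓

g(x) = (1/4)x^3 + x^2 + (20/3)x + 185/9


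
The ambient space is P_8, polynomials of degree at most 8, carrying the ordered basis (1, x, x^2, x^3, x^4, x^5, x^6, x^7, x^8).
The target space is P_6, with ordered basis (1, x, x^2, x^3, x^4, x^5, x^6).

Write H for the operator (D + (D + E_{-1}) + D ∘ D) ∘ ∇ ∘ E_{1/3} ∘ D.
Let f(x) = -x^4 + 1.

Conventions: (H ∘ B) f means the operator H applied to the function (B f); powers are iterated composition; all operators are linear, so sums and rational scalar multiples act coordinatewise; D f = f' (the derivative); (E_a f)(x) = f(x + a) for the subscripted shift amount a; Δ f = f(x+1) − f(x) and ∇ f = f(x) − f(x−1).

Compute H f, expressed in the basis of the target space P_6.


D f = -4x^3
E_{1/3} D f = -4x^3 - 4x^2 - (4/3)x - 4/27
∇ E_{1/3} D f = -12x^2 + 4x - 4/3
D (∇ ∘ E_{1/3}) D f = -24x + 4
D (∇ ∘ E_{1/3}) D f = -24x + 4
E_{-1} (∇ ∘ E_{1/3}) D f = -12x^2 + 28x - 52/3
(D + E_{-1}) (∇ ∘ E_{1/3}) D f = -12x^2 + 4x - 40/3
D (∇ ∘ E_{1/3}) D f = -24x + 4
D D (∇ ∘ E_{1/3}) D f = -24
(D + (D + E_{-1}) + D ∘ D) (∇ ∘ E_{1/3}) D f = -12x^2 - 20x - 100/3

the result is g(x) = -12x^2 - 20x - 100/3


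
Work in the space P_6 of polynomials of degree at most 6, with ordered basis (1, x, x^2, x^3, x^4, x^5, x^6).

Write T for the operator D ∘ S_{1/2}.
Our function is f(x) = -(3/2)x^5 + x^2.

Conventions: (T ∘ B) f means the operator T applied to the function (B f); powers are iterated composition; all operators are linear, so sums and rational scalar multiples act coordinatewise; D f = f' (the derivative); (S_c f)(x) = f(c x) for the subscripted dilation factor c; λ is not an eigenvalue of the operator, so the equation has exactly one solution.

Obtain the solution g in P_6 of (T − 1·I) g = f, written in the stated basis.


g(x) = (3/2)x^5 + (15/64)x^4 + (15/256)x^3 - (2003/2048)x^2 - (2003/4096)x - 2003/8192

write g with unknown coordinates in the stated basis and equate coefficients in (T − 1·I) g = f
solving from the highest basis element down gives g = (3/2)x^5 + (15/64)x^4 + (15/256)x^3 - (2003/2048)x^2 - (2003/4096)x - 2003/8192
check: T g = (15/64)x^4 + (15/256)x^3 + (45/2048)x^2 - (2003/4096)x - 2003/8192
so T g − 1·g = -(3/2)x^5 + x^2 = f ✓


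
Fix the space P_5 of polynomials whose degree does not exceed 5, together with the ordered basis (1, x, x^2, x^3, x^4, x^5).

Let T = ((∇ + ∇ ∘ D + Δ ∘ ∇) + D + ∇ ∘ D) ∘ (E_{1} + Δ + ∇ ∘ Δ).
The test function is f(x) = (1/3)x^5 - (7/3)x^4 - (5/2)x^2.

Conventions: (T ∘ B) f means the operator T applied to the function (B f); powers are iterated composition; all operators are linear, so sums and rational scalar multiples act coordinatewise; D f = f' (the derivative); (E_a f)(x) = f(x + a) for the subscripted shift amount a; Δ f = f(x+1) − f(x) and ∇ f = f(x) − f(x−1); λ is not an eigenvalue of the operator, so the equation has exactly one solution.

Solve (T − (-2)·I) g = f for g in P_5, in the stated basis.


the result is g(x) = (1/6)x^5 - 2x^4 - (17/6)x^3 + (533/12)x^2 + (356/3)x - 5633/24

write g with unknown coordinates in the stated basis and equate coefficients in (T − (-2)·I) g = f
solving from the highest basis element down gives g = (1/6)x^5 - 2x^4 - (17/6)x^3 + (533/12)x^2 + (356/3)x - 5633/24
check: T g = (5/3)x^4 + (17/3)x^3 - (274/3)x^2 - (712/3)x + 5633/12
so T g − (-2)·g = (1/3)x^5 - (7/3)x^4 - (5/2)x^2 = f ✓


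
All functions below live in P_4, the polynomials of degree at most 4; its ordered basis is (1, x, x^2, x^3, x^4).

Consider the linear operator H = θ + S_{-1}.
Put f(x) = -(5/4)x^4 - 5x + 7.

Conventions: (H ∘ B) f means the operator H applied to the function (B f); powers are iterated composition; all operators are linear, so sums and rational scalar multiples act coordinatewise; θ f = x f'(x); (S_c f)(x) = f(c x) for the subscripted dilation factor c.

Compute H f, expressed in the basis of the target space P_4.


θ f = -5x^4 - 5x
S_{-1} f = -(5/4)x^4 + 5x + 7
(θ + S_{-1}) f = -(25/4)x^4 + 7

the result is g(x) = -(25/4)x^4 + 7


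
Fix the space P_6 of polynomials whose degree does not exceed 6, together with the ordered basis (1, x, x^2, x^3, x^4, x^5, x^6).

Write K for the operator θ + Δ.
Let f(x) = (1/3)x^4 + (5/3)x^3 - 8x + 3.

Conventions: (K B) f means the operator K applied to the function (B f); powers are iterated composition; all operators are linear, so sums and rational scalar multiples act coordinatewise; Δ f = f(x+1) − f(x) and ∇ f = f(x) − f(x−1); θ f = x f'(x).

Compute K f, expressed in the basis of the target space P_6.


the result is g(x) = (4/3)x^4 + (19/3)x^3 + 7x^2 - (5/3)x - 6

θ f = (4/3)x^4 + 5x^3 - 8x
Δ f = (4/3)x^3 + 7x^2 + (19/3)x - 6
(θ + Δ) f = (4/3)x^4 + (19/3)x^3 + 7x^2 - (5/3)x - 6


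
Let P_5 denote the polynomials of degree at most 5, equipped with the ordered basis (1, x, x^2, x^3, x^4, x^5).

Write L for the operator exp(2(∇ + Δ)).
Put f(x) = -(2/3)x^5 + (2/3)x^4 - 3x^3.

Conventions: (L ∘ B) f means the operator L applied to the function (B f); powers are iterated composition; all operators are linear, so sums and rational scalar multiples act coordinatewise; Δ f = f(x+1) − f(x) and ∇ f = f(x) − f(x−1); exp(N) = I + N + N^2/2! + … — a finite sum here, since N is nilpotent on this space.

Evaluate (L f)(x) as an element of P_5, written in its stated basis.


order-1 term: -(40/3)x^4 + (32/3)x^3 - (188/3)x^2 + (32/3)x - 44/3
order-2 term: -(320/3)x^3 + 64x^2 - (1072/3)x + 128/3
order-3 term: -(1280/3)x^2 + (512/3)x - 1856/3
order-4 term: -(2560/3)x + 512/3
order-5 term: -2048/3
the series for exp(2(∇ + Δ)) f terminates at order 5
exp(2(∇ + Δ)) f = -(2/3)x^5 - (38/3)x^4 - 99x^3 - (1276/3)x^2 - (3088/3)x - 3308/3

the result is g(x) = -(2/3)x^5 - (38/3)x^4 - 99x^3 - (1276/3)x^2 - (3088/3)x - 3308/3


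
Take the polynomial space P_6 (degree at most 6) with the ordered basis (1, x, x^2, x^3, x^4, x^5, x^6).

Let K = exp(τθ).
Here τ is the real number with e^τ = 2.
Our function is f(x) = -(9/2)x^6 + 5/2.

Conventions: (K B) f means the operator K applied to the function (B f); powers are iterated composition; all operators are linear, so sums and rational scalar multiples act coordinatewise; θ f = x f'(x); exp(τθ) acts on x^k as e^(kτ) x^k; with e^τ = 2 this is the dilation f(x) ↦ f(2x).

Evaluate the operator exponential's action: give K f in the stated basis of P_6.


exp(τθ) x^k = e^(kτ) x^k; with e^τ = 2 this sends x^k to 2^k x^k
x^6 ↦ 64 x^6
applying this coordinatewise to f: exp(τθ) f = -288x^6 + 5/2

g(x) = -288x^6 + 5/2


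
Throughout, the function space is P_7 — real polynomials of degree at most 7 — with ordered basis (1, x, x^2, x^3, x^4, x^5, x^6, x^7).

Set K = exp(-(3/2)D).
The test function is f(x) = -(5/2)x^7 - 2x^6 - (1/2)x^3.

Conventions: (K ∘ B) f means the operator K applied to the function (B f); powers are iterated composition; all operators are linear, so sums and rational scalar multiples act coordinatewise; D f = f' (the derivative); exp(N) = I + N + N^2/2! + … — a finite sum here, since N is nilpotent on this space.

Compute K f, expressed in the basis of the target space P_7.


order-1 term: (105/4)x^6 + 18x^5 + (9/4)x^2
order-2 term: -(945/8)x^5 - (135/2)x^4 - (27/8)x
order-3 term: (4725/16)x^4 + 135x^3 + 27/16
order-4 term: -(14175/32)x^3 - (1215/8)x^2
order-5 term: (25515/64)x^2 + (729/8)x
order-6 term: -(25515/128)x - 729/32
order-7 term: 10935/256
the series for exp(-(3/2)D) f terminates at order 7
exp(-(3/2)D) f = -(5/2)x^7 + (97/4)x^6 - (801/8)x^5 + (3645/16)x^4 - (9871/32)x^3 + (15939/64)x^2 - (14283/128)x + 5535/256

g(x) = -(5/2)x^7 + (97/4)x^6 - (801/8)x^5 + (3645/16)x^4 - (9871/32)x^3 + (15939/64)x^2 - (14283/128)x + 5535/256


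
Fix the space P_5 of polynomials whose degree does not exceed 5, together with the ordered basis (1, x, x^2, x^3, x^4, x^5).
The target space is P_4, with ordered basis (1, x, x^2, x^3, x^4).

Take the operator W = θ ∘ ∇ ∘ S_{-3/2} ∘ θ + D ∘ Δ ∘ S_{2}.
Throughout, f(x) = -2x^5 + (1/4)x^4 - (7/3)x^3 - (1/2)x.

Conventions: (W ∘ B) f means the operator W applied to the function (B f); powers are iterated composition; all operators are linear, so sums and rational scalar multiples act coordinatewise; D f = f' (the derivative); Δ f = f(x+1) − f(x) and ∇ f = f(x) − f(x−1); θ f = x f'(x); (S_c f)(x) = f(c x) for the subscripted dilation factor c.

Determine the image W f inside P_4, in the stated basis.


θ f = -10x^5 + x^4 - 7x^3 - (1/2)x
S_{-3/2} θ f = (1215/16)x^5 + (81/16)x^4 + (189/8)x^3 + (3/4)x
∇ S_{-3/2} θ f = (6075/16)x^4 - (5913/8)x^3 + (6399/8)x^2 - (6885/16)x + 381/4
θ (∇ ∘ S_{-3/2} ∘ θ) f = (6075/4)x^4 - (17739/8)x^3 + (6399/4)x^2 - (6885/16)x
S_{2} f = -64x^5 + 4x^4 - (56/3)x^3 - x
Δ S_{2} f = -320x^4 - 624x^3 - 672x^2 - 360x - 239/3
D Δ S_{2} f = -1280x^3 - 1872x^2 - 1344x - 360
(θ ∘ ∇ ∘ S_{-3/2} ∘ θ + D ∘ Δ ∘ S_{2}) f = (6075/4)x^4 - (27979/8)x^3 - (1089/4)x^2 - (28389/16)x - 360

g(x) = (6075/4)x^4 - (27979/8)x^3 - (1089/4)x^2 - (28389/16)x - 360


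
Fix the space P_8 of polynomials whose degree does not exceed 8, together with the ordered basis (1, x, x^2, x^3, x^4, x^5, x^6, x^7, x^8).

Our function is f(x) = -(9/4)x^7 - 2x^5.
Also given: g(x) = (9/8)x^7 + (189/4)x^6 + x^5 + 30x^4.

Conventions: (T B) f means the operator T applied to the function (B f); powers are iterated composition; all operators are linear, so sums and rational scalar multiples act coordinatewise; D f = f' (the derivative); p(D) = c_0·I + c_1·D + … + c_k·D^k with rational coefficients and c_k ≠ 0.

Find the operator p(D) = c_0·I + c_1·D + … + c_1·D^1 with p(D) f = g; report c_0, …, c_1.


c_0 = -1/2, c_1 = -3

D^0 f = -(9/4)x^7 - 2x^5
D^1 f = -(63/4)x^6 - 10x^4
matching coefficients of g against c_0 f + c_1 Df + … from the top degree down determines the c_i
solution: c_0 = -1/2, c_1 = -3


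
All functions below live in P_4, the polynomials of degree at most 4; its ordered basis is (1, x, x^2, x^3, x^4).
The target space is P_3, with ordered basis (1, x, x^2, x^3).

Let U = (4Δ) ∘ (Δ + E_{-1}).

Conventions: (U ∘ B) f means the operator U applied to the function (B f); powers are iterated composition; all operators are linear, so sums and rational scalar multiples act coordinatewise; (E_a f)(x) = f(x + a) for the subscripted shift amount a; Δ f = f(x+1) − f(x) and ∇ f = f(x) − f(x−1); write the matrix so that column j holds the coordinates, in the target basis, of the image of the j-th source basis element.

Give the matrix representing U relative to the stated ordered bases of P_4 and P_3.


image of 1: 0
image of x: 4
image of x^2: 8x + 4
image of x^3: 12x^2 + 12x + 28
image of x^4: 16x^3 + 24x^2 + 112x + 52
each image's coordinates form column j of the matrix

the matrix is [[0, 4, 4, 28, 52]; [0, 0, 8, 12, 112]; [0, 0, 0, 12, 24]; [0, 0, 0, 0, 16]] (rows listed top to bottom)


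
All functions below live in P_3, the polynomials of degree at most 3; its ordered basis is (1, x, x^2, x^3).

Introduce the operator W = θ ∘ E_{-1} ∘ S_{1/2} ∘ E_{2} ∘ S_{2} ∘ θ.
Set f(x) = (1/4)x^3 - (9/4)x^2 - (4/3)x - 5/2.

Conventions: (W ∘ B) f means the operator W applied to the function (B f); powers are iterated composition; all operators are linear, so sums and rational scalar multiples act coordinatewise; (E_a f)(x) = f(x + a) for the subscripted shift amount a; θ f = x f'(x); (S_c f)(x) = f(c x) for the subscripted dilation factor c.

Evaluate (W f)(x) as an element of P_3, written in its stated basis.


the image equals g(x) = (9/4)x^3 + (9/2)x^2 - (97/12)x

θ f = (3/4)x^3 - (9/2)x^2 - (4/3)x
S_{2} θ f = 6x^3 - 18x^2 - (8/3)x
E_{2} (S_{2} ∘ θ) f = 6x^3 + 18x^2 - (8/3)x - 88/3
S_{1/2} E_{2} (S_{2} ∘ θ) f = (3/4)x^3 + (9/2)x^2 - (4/3)x - 88/3
E_{-1} (S_{1/2} ∘ E_{2}) (S_{2} ∘ θ) f = (3/4)x^3 + (9/4)x^2 - (97/12)x - 97/4
θ E_{-1} (S_{1/2} ∘ E_{2}) (S_{2} ∘ θ) f = (9/4)x^3 + (9/2)x^2 - (97/12)x


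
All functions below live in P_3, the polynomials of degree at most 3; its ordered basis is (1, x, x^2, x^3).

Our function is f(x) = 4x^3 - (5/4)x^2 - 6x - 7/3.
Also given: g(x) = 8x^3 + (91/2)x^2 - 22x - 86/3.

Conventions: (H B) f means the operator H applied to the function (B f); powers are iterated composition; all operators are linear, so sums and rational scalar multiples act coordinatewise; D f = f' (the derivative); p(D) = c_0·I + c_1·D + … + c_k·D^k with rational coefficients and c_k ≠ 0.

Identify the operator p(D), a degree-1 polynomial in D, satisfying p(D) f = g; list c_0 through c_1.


p(D) = 2·I + 4·D, i.e. c_0 = 2, c_1 = 4

D^0 f = 4x^3 - (5/4)x^2 - 6x - 7/3
D^1 f = 12x^2 - (5/2)x - 6
matching coefficients of g against c_0 f + c_1 Df + … from the top degree down determines the c_i
solution: c_0 = 2, c_1 = 4


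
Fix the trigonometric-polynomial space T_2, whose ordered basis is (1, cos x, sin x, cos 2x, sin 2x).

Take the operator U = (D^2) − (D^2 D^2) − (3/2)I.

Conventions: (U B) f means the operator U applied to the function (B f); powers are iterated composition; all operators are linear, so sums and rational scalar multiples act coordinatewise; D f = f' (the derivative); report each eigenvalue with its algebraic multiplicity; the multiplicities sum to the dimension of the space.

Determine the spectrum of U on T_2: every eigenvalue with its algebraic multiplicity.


λ = -43/2 (multiplicity 2), λ = -7/2 (multiplicity 2), λ = -3/2 (multiplicity 1)

image of 1: -3/2
image of cos x: -(7/2)cos x
image of sin x: -(7/2)sin x
image of cos 2x: -(43/2)cos 2x
image of sin 2x: -(43/2)sin 2x
the matrix is diagonal; its diagonal is (-3/2, -7/2, -7/2, -43/2, -43/2)
for a triangular matrix the eigenvalues are the diagonal entries, with algebraic multiplicity their repetition count


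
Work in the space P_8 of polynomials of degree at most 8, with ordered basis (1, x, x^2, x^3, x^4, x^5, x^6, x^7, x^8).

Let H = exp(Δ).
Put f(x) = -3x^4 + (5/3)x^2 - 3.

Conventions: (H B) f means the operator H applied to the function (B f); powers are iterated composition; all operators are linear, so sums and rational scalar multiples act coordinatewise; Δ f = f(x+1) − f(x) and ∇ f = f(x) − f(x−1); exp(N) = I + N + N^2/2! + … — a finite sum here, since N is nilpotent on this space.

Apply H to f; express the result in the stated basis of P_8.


the image equals g(x) = -3x^4 - 12x^3 - (103/3)x^2 - (170/3)x - 134/3

order-1 term: -12x^3 - 18x^2 - (26/3)x - 4/3
order-2 term: -18x^2 - 36x - 58/3
order-3 term: -12x - 18
order-4 term: -3
the series for exp(Δ) f terminates at order 4
exp(Δ) f = -3x^4 - 12x^3 - (103/3)x^2 - (170/3)x - 134/3


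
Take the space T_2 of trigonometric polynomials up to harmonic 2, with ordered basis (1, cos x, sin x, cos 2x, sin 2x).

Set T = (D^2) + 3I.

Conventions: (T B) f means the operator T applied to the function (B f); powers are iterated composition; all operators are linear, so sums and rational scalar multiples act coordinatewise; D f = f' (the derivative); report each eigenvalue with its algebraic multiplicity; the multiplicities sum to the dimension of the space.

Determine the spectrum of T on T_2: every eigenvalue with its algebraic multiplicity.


image of 1: 3
image of cos x: 2cos x
image of sin x: 2sin x
image of cos 2x: -cos 2x
image of sin 2x: -sin 2x
the matrix is diagonal; its diagonal is (3, 2, 2, -1, -1)
for a triangular matrix the eigenvalues are the diagonal entries, with algebraic multiplicity their repetition count

λ = -1 (multiplicity 2), λ = 2 (multiplicity 2), λ = 3 (multiplicity 1)


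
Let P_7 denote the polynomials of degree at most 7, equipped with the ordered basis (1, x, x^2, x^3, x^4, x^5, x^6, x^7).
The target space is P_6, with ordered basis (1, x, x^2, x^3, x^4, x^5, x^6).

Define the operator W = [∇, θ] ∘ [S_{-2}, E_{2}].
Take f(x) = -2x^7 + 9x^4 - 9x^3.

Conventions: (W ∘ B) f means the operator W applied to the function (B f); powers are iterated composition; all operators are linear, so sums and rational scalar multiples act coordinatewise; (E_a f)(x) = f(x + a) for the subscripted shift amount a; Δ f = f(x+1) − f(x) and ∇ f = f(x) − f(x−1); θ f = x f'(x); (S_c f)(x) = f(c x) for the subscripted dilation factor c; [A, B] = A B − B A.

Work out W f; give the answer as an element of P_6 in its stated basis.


E_{2} f = -2x^7 - 28x^6 - 168x^5 - 551x^4 - 1057x^3 - 1182x^2 - 716x - 184
S_{-2} E_{2} f = 256x^7 - 1792x^6 + 5376x^5 - 8816x^4 + 8456x^3 - 4728x^2 + 1432x - 184
S_{-2} f = 256x^7 + 144x^4 + 72x^3
E_{2} S_{-2} f = 256x^7 + 3584x^6 + 21504x^5 + 71824x^4 + 144584x^3 + 175920x^2 + 120160x + 35648
[S_{-2}, E_{2}] f = -5376x^6 - 16128x^5 - 80640x^4 - 136128x^3 - 180648x^2 - 118728x - 35832
θ [S_{-2}, E_{2}] f = -32256x^6 - 80640x^5 - 322560x^4 - 408384x^3 - 361296x^2 - 118728x
∇ θ [S_{-2}, E_{2}] f = -193536x^5 + 80640x^4 - 1128960x^3 + 387648x^2 - 578016x + 108360
∇ [S_{-2}, E_{2}] f = -32256x^5 - 268800x^3 - 5184x^2 - 227088x - 4320
θ ∇ [S_{-2}, E_{2}] f = -161280x^5 - 806400x^3 - 10368x^2 - 227088x
[∇, θ] [S_{-2}, E_{2}] f = -32256x^5 + 80640x^4 - 322560x^3 + 398016x^2 - 350928x + 108360

the image equals g(x) = -32256x^5 + 80640x^4 - 322560x^3 + 398016x^2 - 350928x + 108360


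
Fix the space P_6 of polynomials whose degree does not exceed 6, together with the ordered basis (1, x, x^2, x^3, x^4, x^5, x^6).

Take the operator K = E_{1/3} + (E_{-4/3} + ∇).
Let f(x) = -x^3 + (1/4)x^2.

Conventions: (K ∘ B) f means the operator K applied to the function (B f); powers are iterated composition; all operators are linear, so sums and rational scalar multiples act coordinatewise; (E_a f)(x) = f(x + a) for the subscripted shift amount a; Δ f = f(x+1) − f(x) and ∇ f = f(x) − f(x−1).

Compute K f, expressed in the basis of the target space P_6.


g(x) = -2x^3 + (1/2)x^2 - (8/3)x + 14/9

E_{1/3} f = -x^3 - (3/4)x^2 - (1/6)x - 1/108
E_{-4/3} f = -x^3 + (17/4)x^2 - 6x + 76/27
∇ f = -3x^2 + (7/2)x - 5/4
(E_{-4/3} + ∇) f = -x^3 + (5/4)x^2 - (5/2)x + 169/108
(E_{1/3} + (E_{-4/3} + ∇)) f = -2x^3 + (1/2)x^2 - (8/3)x + 14/9
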